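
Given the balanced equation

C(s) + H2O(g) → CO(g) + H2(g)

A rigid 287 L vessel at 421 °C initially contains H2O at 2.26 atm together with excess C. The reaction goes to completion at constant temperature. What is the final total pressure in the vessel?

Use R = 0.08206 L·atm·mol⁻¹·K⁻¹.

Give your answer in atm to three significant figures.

Rigid vessel, constant T ⇒ P scales with total gas moles (1 → 2).
P_final = (2/1) × 2.26 = 4.520 atm

4.52 atm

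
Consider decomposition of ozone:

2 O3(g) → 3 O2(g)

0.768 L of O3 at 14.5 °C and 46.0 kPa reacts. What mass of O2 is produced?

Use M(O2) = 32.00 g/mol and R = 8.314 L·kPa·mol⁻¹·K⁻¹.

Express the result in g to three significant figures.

n(O3) = PV/RT = (46.0 × 0.768) / (8.314 × 287.65) = 0.01477 mol
n(O2) = (3/2) × 0.01477 = 0.02216 mol
m(O2) = 0.02216 × 32.00 = 0.7091 g

0.709 g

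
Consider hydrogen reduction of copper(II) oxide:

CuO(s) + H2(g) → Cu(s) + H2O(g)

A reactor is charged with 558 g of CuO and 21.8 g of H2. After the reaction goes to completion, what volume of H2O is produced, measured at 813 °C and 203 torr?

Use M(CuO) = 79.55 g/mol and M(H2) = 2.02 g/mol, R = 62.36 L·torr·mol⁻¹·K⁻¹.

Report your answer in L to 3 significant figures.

2340 L

n(CuO) = 558 / 79.55 = 7.014 mol
n(H2) = 21.8 / 2.02 = 10.79 mol
For 7.014 mol CuO, stoichiometry requires (1/1) × 7.014 = 7.014 mol H2; 10.79 mol is available, so CuO is limiting.
n(H2O) = (1/1) × 7.014 = 7.014 mol
V(H2O) = nRT/P = 7.014 × 62.36 × 1086.15 / 203 = 2340 L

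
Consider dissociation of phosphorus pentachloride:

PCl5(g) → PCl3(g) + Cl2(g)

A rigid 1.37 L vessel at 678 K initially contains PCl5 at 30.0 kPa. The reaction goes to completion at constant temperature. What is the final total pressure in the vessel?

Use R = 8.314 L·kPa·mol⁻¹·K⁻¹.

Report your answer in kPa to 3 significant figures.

60.0 kPa

Rigid vessel, constant T ⇒ P scales with total gas moles (1 → 2).
P_final = (2/1) × 30.0 = 60.00 kPa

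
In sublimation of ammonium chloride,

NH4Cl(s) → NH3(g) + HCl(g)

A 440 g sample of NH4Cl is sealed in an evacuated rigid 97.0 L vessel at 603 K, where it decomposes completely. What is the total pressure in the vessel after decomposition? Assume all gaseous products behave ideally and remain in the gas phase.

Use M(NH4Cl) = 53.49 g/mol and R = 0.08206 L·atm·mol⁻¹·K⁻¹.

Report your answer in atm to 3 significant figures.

n(NH4Cl) = 440 / 53.49 = 8.226 mol
n(gas produced) = (2/1) × 8.226 = 16.45 mol
P = nRT/V = 16.45 × 0.08206 × 603 / 97.0 = 8.392 atm

8.39 atm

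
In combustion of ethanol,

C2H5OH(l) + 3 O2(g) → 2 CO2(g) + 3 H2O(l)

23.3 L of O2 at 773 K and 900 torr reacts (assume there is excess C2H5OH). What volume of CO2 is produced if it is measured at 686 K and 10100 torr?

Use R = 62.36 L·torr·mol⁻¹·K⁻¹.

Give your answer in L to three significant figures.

n(O2) = PV/RT = (900 × 23.3) / (62.36 × 773) = 0.4350 mol
n(CO2) = (2/3) × 0.4350 = 0.2900 mol
V = nRT/P = 0.2900 × 62.36 × 686 / 10100 = 1.228 L

1.23 L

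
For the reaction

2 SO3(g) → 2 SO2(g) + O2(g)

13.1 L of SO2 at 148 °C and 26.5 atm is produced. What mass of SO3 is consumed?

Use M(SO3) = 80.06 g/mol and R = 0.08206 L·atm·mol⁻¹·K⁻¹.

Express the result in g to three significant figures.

n(SO2) = PV/RT = (26.5 × 13.1) / (0.08206 × 421.15) = 10.04 mol
n(SO3) = (2/2) × 10.04 = 10.04 mol
m(SO3) = 10.04 × 80.06 = 803.8 g

804 g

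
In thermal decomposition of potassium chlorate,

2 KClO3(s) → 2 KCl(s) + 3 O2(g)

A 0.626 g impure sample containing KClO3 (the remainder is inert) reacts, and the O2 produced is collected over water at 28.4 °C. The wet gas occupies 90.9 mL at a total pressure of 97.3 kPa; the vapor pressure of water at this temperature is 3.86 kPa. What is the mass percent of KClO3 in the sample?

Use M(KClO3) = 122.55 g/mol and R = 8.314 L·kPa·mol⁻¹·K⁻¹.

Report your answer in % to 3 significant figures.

P(O2) = 97.3 − 3.86 = 93.44 kPa
n(O2) = PV/RT = (93.44 × 0.09090) / (8.314 × 301.55) = 0.003388 mol
n(KClO3) = (2/3) × 0.003388 = 0.002259 mol
m(KClO3) = 0.002259 × 122.55 = 0.2768 g
%KClO3 = 0.2768 / 0.626 × 100 = 44.22%

44.2 %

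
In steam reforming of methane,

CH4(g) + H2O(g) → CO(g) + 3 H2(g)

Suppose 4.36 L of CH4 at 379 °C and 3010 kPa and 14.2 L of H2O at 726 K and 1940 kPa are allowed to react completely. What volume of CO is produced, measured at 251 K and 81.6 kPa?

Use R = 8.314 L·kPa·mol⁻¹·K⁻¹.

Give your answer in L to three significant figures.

n(CH4) = PV/RT = (3010 × 4.36) / (8.314 × 652.15) = 2.420 mol
n(H2O) = PV/RT = (1940 × 14.2) / (8.314 × 726) = 4.564 mol
For 2.420 mol CH4, stoichiometry requires (1/1) × 2.420 = 2.420 mol H2O; 4.564 mol is available, so CH4 is limiting.
n(CO) = (1/1) × 2.420 = 2.420 mol
V(CO) = nRT/P = 2.420 × 8.314 × 251 / 81.6 = 61.89 L

61.9 L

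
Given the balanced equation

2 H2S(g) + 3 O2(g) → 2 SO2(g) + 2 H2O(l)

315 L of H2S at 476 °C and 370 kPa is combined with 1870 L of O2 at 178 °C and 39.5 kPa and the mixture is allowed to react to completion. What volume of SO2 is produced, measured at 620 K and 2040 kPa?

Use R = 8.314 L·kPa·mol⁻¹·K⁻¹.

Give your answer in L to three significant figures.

n(H2S) = PV/RT = (370 × 315) / (8.314 × 749.15) = 18.71 mol
n(O2) = PV/RT = (39.5 × 1870) / (8.314 × 451.15) = 19.69 mol
For 18.71 mol H2S, stoichiometry requires (3/2) × 18.71 = 28.07 mol O2; 19.69 mol is available, so O2 is limiting.
n(SO2) = (2/3) × 19.69 = 13.13 mol
V(SO2) = nRT/P = 13.13 × 8.314 × 620 / 2040 = 33.18 L

33.2 L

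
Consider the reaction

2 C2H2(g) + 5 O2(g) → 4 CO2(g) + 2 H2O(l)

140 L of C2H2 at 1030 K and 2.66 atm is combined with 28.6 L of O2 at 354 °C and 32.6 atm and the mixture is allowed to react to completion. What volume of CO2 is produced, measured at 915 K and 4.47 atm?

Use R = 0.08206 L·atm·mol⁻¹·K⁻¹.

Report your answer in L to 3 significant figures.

n(C2H2) = PV/RT = (2.66 × 140) / (0.08206 × 1030) = 4.406 mol
n(O2) = PV/RT = (32.6 × 28.6) / (0.08206 × 627.15) = 18.12 mol
For 4.406 mol C2H2, stoichiometry requires (5/2) × 4.406 = 11.01 mol O2; 18.12 mol is available, so C2H2 is limiting.
n(CO2) = (4/2) × 4.406 = 8.812 mol
V(CO2) = nRT/P = 8.812 × 0.08206 × 915 / 4.47 = 148.0 L

148 L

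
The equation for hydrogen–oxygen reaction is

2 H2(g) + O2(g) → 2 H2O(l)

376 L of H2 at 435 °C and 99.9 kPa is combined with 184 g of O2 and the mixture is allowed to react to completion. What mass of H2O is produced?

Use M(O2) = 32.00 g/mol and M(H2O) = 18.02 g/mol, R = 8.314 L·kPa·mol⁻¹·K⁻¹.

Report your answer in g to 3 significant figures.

115 g

n(H2) = PV/RT = (99.9 × 376) / (8.314 × 708.15) = 6.380 mol
n(O2) = 184 / 32.00 = 5.750 mol
For 6.380 mol H2, stoichiometry requires (1/2) × 6.380 = 3.190 mol O2; 5.750 mol is available, so H2 is limiting.
n(H2O) = (2/2) × 6.380 = 6.380 mol
m(H2O) = 6.380 × 18.02 = 115.0 g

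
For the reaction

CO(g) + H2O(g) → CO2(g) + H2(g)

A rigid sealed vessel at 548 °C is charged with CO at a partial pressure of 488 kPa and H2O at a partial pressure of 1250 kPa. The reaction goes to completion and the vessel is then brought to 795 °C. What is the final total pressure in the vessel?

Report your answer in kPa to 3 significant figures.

2260 kPa

At constant V, partial pressures at 548 °C are proportional to moles, so apply stoichiometry directly to pressures.
P(H2O) required for 488 kPa of CO = (1/1) × 488 = 488.0 kPa; available 1250 kPa, so CO is limiting.
P(H2O) remaining = 1250 − (1/1) × 488 = 762.0 kPa
P(gaseous products) = (1+1)/1 × 488 = 976.0 kPa
P_total at 548 °C = 762.0 + 976.0 = 1738 kPa
Scaling to 795 °C: P = 1738 × 1068.15/821.15 = 2261 kPa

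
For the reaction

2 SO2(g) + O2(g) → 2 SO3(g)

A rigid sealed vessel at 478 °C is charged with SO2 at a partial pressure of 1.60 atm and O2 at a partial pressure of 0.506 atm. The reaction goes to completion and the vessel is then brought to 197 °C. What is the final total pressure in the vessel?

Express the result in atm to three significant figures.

1.00 atm

Because the vessel is rigid and T is held at 478 °C, work the stoichiometry in partial pressures (P_i = n_iRT/V).
P(O2) required for 1.60 atm of SO2 = (1/2) × 1.60 = 0.8000 atm; available 0.506 atm, so O2 is limiting.
P(SO2) remaining = 1.60 − (2/1) × 0.506 = 0.5880 atm
P(gaseous products) = (2)/1 × 0.506 = 1.012 atm
P_total at 478 °C = 0.5880 + 1.012 = 1.600 atm
Scaling to 197 °C: P = 1.600 × 470.15/751.15 = 1.001 atm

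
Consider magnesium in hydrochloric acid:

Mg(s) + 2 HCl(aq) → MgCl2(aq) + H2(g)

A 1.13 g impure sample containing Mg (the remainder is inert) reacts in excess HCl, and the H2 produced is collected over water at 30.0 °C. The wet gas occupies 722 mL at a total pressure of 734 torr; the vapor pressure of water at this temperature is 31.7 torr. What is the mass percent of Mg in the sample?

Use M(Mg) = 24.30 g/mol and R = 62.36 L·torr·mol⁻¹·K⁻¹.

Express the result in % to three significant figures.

P(H2) = 734 − 31.7 = 702.3 torr
n(H2) = PV/RT = (702.3 × 0.7220) / (62.36 × 303.15) = 0.02682 mol
n(Mg) = (1/1) × 0.02682 = 0.02682 mol
m(Mg) = 0.02682 × 24.30 = 0.6517 g
%Mg = 0.6517 / 1.13 × 100 = 57.67%

57.7 %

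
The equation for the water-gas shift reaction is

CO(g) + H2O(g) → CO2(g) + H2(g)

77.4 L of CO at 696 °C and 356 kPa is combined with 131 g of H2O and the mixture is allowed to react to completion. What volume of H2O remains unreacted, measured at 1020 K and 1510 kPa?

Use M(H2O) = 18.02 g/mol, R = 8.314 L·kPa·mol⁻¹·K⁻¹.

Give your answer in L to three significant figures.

21.6 L

n(CO) = PV/RT = (356 × 77.4) / (8.314 × 969.15) = 3.420 mol
n(H2O) = 131 / 18.02 = 7.270 mol
For 3.420 mol CO, stoichiometry requires (1/1) × 3.420 = 3.420 mol H2O; 7.270 mol is available, so CO is limiting.
n(H2O) consumed = (1/1) × 3.420 = 3.420 mol; remaining = 7.270 − 3.420 = 3.850 mol
V(H2O) = nRT/P = 3.850 × 8.314 × 1020 / 1510 = 21.62 L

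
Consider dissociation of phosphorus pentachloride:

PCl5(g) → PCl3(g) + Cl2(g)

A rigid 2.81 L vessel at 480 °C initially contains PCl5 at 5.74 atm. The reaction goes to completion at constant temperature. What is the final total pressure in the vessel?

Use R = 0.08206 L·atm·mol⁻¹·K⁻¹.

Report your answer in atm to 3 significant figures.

Rigid vessel, constant T ⇒ P scales with total gas moles (1 → 2).
P_final = (2/1) × 5.74 = 11.48 atm

11.5 atm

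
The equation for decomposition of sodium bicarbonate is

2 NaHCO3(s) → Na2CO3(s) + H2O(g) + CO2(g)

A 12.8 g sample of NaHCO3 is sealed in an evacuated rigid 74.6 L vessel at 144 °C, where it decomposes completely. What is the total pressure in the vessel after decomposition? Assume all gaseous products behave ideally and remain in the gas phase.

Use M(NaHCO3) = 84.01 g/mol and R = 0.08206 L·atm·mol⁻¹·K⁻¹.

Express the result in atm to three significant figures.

0.0699 atm

n(NaHCO3) = 12.8 / 84.01 = 0.1524 mol
n(gas produced) = (2/2) × 0.1524 = 0.1524 mol
P = nRT/V = 0.1524 × 0.08206 × 417.15 / 74.6 = 0.06993 atm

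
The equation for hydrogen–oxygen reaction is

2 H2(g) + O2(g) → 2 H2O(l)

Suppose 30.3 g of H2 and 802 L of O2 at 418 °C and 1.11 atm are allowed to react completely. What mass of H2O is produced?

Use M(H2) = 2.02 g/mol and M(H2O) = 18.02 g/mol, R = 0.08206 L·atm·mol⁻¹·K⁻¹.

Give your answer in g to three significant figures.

n(H2) = 30.3 / 2.02 = 15.00 mol
n(O2) = PV/RT = (1.11 × 802) / (0.08206 × 691.15) = 15.70 mol
For 15.00 mol H2, stoichiometry requires (1/2) × 15.00 = 7.500 mol O2; 15.70 mol is available, so H2 is limiting.
n(H2O) = (2/2) × 15.00 = 15.00 mol
m(H2O) = 15.00 × 18.02 = 270.3 g

270 g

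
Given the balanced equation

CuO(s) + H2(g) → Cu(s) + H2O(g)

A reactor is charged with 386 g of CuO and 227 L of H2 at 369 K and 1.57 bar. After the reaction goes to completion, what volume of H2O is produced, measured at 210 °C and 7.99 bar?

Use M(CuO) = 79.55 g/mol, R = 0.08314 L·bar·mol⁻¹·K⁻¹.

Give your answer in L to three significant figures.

24.4 L

n(CuO) = 386 / 79.55 = 4.852 mol
n(H2) = PV/RT = (1.57 × 227) / (0.08314 × 369) = 11.62 mol
For 4.852 mol CuO, stoichiometry requires (1/1) × 4.852 = 4.852 mol H2; 11.62 mol is available, so CuO is limiting.
n(H2O) = (1/1) × 4.852 = 4.852 mol
V(H2O) = nRT/P = 4.852 × 0.08314 × 483.15 / 7.99 = 24.39 L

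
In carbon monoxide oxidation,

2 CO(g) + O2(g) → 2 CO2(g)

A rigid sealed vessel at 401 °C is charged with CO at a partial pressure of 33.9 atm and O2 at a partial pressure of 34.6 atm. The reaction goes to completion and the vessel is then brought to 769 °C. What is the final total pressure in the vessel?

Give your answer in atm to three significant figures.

With V and T fixed, P_i ∝ n_i, so the mole ratios apply directly to partial pressures at 401 °C.
P(O2) required for 33.9 atm of CO = (1/2) × 33.9 = 16.95 atm; available 34.6 atm, so CO is limiting.
P(O2) remaining = 34.6 − (1/2) × 33.9 = 17.65 atm
P(gaseous products) = (2)/2 × 33.9 = 33.90 atm
P_total at 401 °C = 17.65 + 33.90 = 51.55 atm
Scaling to 769 °C: P = 51.55 × 1042.15/674.15 = 79.69 atm

79.7 atm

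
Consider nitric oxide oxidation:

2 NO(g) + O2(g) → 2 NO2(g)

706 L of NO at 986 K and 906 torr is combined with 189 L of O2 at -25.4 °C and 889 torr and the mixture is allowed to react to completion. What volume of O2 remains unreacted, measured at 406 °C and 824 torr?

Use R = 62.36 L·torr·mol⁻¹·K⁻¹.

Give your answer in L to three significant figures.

292 L

n(NO) = PV/RT = (906 × 706) / (62.36 × 986) = 10.40 mol
n(O2) = PV/RT = (889 × 189) / (62.36 × 247.75) = 10.88 mol
For 10.40 mol NO, stoichiometry requires (1/2) × 10.40 = 5.200 mol O2; 10.88 mol is available, so NO is limiting.
n(O2) consumed = (1/2) × 10.40 = 5.200 mol; remaining = 10.88 − 5.200 = 5.680 mol
V(O2) = nRT/P = 5.680 × 62.36 × 679.15 / 824 = 291.9 L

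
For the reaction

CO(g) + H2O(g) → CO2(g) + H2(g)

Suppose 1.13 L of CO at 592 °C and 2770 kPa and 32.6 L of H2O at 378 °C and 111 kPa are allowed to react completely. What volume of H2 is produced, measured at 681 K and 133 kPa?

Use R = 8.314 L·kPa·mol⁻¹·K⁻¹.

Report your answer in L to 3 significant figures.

18.5 L

n(CO) = PV/RT = (2770 × 1.13) / (8.314 × 865.15) = 0.4352 mol
n(H2O) = PV/RT = (111 × 32.6) / (8.314 × 651.15) = 0.6684 mol
For 0.4352 mol CO, stoichiometry requires (1/1) × 0.4352 = 0.4352 mol H2O; 0.6684 mol is available, so CO is limiting.
n(H2) = (1/1) × 0.4352 = 0.4352 mol
V(H2) = nRT/P = 0.4352 × 8.314 × 681 / 133 = 18.53 L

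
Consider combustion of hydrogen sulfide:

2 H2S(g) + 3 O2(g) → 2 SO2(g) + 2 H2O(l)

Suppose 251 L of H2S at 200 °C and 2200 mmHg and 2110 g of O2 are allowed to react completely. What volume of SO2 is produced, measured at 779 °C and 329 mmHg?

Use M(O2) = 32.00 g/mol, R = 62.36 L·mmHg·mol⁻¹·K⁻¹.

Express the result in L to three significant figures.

n(H2S) = PV/RT = (2200 × 251) / (62.36 × 473.15) = 18.72 mol
n(O2) = 2110 / 32.00 = 65.94 mol
For 18.72 mol H2S, stoichiometry requires (3/2) × 18.72 = 28.08 mol O2; 65.94 mol is available, so H2S is limiting.
n(SO2) = (2/2) × 18.72 = 18.72 mol
V(SO2) = nRT/P = 18.72 × 62.36 × 1052.15 / 329 = 3733 L

3730 L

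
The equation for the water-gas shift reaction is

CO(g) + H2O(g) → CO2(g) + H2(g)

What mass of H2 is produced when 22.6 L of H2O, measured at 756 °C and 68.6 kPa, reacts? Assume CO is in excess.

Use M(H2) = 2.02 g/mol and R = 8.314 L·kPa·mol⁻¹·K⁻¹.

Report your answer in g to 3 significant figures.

n(H2O) = PV/RT = (68.6 × 22.6) / (8.314 × 1029.15) = 0.1812 mol
n(H2) = (1/1) × 0.1812 = 0.1812 mol
m(H2) = 0.1812 × 2.02 = 0.3660 g

0.366 g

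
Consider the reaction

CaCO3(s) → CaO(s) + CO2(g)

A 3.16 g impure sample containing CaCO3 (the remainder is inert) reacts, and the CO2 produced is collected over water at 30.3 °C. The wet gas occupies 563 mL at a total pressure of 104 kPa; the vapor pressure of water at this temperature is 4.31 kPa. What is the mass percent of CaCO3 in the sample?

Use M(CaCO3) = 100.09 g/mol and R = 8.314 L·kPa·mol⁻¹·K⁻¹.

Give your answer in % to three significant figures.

P(CO2) = 104 − 4.31 = 99.69 kPa
n(CO2) = PV/RT = (99.69 × 0.5630) / (8.314 × 303.45) = 0.02225 mol
n(CaCO3) = (1/1) × 0.02225 = 0.02225 mol
m(CaCO3) = 0.02225 × 100.09 = 2.227 g
%CaCO3 = 2.227 / 3.16 × 100 = 70.47%

70.5 %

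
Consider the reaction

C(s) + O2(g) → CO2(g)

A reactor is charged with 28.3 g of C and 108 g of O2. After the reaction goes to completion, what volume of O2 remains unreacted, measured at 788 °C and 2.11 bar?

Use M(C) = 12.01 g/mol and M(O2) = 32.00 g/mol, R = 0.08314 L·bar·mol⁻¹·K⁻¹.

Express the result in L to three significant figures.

42.6 L

n(C) = 28.3 / 12.01 = 2.356 mol
n(O2) = 108 / 32.00 = 3.375 mol
For 2.356 mol C, stoichiometry requires (1/1) × 2.356 = 2.356 mol O2; 3.375 mol is available, so C is limiting.
n(O2) consumed = (1/1) × 2.356 = 2.356 mol; remaining = 3.375 − 2.356 = 1.019 mol
V(O2) = nRT/P = 1.019 × 0.08314 × 1061.15 / 2.11 = 42.61 L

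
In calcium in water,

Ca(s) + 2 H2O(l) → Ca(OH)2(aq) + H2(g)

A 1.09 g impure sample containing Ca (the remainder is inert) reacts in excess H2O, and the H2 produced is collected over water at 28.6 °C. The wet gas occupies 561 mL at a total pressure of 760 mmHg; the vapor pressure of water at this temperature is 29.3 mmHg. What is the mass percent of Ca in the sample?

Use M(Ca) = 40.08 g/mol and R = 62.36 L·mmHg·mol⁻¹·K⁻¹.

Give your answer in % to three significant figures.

80.1 %

P(H2) = 760 − 29.3 = 730.7 mmHg
n(H2) = PV/RT = (730.7 × 0.5610) / (62.36 × 301.75) = 0.02178 mol
n(Ca) = (1/1) × 0.02178 = 0.02178 mol
m(Ca) = 0.02178 × 40.08 = 0.8729 g
%Ca = 0.8729 / 1.09 × 100 = 80.08%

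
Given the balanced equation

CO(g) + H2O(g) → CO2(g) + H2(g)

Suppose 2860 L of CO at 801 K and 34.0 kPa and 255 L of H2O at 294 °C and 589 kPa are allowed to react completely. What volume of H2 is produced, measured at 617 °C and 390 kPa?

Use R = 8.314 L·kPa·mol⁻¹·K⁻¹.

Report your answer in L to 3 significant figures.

277 L

n(CO) = PV/RT = (34.0 × 2860) / (8.314 × 801) = 14.60 mol
n(H2O) = PV/RT = (589 × 255) / (8.314 × 567.15) = 31.85 mol
For 14.60 mol CO, stoichiometry requires (1/1) × 14.60 = 14.60 mol H2O; 31.85 mol is available, so CO is limiting.
n(H2) = (1/1) × 14.60 = 14.60 mol
V(H2) = nRT/P = 14.60 × 8.314 × 890.15 / 390 = 277.1 L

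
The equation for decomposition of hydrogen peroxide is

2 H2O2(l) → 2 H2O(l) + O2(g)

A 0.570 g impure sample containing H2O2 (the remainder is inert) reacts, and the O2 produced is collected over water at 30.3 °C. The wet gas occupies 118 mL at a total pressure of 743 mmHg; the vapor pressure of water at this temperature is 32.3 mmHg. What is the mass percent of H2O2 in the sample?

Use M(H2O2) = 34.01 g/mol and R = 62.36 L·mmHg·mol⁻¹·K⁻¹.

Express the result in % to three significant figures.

P(O2) = 743 − 32.3 = 710.7 mmHg
n(O2) = PV/RT = (710.7 × 0.1180) / (62.36 × 303.45) = 0.004432 mol
n(H2O2) = (2/1) × 0.004432 = 0.008864 mol
m(H2O2) = 0.008864 × 34.01 = 0.3015 g
%H2O2 = 0.3015 / 0.570 × 100 = 52.89%

52.9 %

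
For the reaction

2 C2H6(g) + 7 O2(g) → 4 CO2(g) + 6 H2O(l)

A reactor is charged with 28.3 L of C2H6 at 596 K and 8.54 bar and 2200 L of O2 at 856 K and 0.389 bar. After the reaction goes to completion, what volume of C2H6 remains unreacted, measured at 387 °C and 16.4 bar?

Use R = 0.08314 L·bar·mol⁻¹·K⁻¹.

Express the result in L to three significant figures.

4.82 L

n(C2H6) = PV/RT = (8.54 × 28.3) / (0.08314 × 596) = 4.877 mol
n(O2) = PV/RT = (0.389 × 2200) / (0.08314 × 856) = 12.03 mol
For 4.877 mol C2H6, stoichiometry requires (7/2) × 4.877 = 17.07 mol O2; 12.03 mol is available, so O2 is limiting.
n(C2H6) consumed = (2/7) × 12.03 = 3.437 mol; remaining = 4.877 − 3.437 = 1.440 mol
V(C2H6) = nRT/P = 1.440 × 0.08314 × 660.15 / 16.4 = 4.819 L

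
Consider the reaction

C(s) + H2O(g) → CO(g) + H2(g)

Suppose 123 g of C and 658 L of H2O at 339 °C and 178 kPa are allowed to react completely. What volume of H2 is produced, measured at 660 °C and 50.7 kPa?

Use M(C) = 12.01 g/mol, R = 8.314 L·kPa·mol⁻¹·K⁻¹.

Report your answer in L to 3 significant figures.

1570 L

n(C) = 123 / 12.01 = 10.24 mol
n(H2O) = PV/RT = (178 × 658) / (8.314 × 612.15) = 23.01 mol
For 10.24 mol C, stoichiometry requires (1/1) × 10.24 = 10.24 mol H2O; 23.01 mol is available, so C is limiting.
n(H2) = (1/1) × 10.24 = 10.24 mol
V(H2) = nRT/P = 10.24 × 8.314 × 933.15 / 50.7 = 1567 L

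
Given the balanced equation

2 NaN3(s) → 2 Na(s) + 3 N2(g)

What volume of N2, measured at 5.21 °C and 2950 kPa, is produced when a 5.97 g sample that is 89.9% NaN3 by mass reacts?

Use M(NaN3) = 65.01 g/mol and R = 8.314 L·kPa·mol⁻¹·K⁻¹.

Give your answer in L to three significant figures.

mass of NaN3 = 5.97 × 89.9/100 = 5.367 g
n(NaN3) = 5.367 / 65.01 = 0.08256 mol
n(N2) = (3/2) × 0.08256 = 0.1238 mol
V = nRT/P = 0.1238 × 8.314 × 278.36 / 2950 = 0.09712 L

0.0971 L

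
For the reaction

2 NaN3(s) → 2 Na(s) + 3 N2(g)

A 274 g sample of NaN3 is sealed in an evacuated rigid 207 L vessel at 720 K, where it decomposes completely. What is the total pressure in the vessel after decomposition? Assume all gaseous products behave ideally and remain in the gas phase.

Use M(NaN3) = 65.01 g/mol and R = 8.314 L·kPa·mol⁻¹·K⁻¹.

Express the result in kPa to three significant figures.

n(NaN3) = 274 / 65.01 = 4.215 mol
n(gas produced) = (3/2) × 4.215 = 6.322 mol
P = nRT/V = 6.322 × 8.314 × 720 / 207 = 182.8 kPa

183 kPa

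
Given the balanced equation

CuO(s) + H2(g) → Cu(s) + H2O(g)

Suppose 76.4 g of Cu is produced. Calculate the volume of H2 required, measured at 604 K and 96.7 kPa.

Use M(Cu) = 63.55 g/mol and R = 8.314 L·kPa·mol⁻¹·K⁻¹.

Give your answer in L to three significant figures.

62.4 L

n(Cu) = 76.40 / 63.55 = 1.202 mol
n(H2) = (1/1) × 1.202 = 1.202 mol
V = nRT/P = 1.202 × 8.314 × 604 / 96.7 = 62.42 L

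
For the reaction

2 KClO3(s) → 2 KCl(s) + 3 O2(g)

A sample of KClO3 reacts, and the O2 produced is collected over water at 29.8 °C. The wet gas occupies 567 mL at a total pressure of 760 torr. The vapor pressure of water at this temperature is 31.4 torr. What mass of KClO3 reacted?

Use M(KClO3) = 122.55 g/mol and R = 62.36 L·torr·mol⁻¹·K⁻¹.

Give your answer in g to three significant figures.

1.79 g

P(O2) = 760 − 31.4 = 728.6 torr
n(O2) = PV/RT = (728.6 × 0.5670) / (62.36 × 302.95) = 0.02187 mol
n(KClO3) = (2/3) × 0.02187 = 0.01458 mol
m(KClO3) = 0.01458 × 122.55 = 1.787 g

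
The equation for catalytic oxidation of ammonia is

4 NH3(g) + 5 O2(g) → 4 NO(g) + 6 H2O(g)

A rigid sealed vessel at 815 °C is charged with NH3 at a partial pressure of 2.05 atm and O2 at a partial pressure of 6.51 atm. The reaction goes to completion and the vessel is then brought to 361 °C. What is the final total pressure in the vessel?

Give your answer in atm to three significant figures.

5.29 atm

At constant V, partial pressures at 815 °C are proportional to moles, so apply stoichiometry directly to pressures.
P(O2) required for 2.05 atm of NH3 = (5/4) × 2.05 = 2.562 atm; available 6.51 atm, so NH3 is limiting.
P(O2) remaining = 6.51 − (5/4) × 2.05 = 3.947 atm
P(gaseous products) = (4+6)/4 × 2.05 = 5.125 atm
P_total at 815 °C = 3.947 + 5.125 = 9.072 atm
Scaling to 361 °C: P = 9.072 × 634.15/1088.15 = 5.287 atm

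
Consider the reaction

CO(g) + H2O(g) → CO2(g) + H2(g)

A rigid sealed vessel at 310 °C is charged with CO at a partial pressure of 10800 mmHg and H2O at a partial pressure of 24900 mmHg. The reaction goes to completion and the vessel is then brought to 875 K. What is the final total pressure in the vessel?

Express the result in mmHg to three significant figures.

53600 mmHg

At constant V, partial pressures at 310 °C are proportional to moles, so apply stoichiometry directly to pressures.
P(H2O) required for 10800 mmHg of CO = (1/1) × 10800 = 10800 mmHg; available 24900 mmHg, so CO is limiting.
P(H2O) remaining = 24900 − (1/1) × 10800 = 14100 mmHg
P(gaseous products) = (1+1)/1 × 10800 = 21600 mmHg
P_total at 310 °C = 14100 + 21600 = 35700 mmHg
Scaling to 875 K: P = 35700 × 875/583.15 = 53570 mmHg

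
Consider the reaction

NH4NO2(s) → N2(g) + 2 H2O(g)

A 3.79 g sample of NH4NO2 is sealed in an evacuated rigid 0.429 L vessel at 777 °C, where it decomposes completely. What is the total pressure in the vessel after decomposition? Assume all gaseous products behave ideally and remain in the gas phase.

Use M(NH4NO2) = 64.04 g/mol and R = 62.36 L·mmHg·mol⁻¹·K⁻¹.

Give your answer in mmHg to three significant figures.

27100 mmHg

n(NH4NO2) = 3.79 / 64.04 = 0.05918 mol
n(gas produced) = (3/1) × 0.05918 = 0.1775 mol
P = nRT/V = 0.1775 × 62.36 × 1050.15 / 0.429 = 27100 mmHg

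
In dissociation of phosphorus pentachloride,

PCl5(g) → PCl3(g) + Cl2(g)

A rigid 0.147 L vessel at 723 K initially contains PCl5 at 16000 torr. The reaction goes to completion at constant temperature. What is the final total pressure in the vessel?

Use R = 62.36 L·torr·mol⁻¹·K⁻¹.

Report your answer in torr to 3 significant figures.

32000 torr

Rigid vessel, constant T ⇒ P scales with total gas moles (1 → 2).
P_final = (2/1) × 16000 = 32000 torr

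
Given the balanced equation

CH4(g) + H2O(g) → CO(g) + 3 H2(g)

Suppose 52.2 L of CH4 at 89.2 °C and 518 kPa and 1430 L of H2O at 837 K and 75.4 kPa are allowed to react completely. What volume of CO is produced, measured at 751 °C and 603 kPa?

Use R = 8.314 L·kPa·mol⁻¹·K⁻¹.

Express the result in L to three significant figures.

n(CH4) = PV/RT = (518 × 52.2) / (8.314 × 362.35) = 8.976 mol
n(H2O) = PV/RT = (75.4 × 1430) / (8.314 × 837) = 15.49 mol
For 8.976 mol CH4, stoichiometry requires (1/1) × 8.976 = 8.976 mol H2O; 15.49 mol is available, so CH4 is limiting.
n(CO) = (1/1) × 8.976 = 8.976 mol
V(CO) = nRT/P = 8.976 × 8.314 × 1024.15 / 603 = 126.7 L

127 L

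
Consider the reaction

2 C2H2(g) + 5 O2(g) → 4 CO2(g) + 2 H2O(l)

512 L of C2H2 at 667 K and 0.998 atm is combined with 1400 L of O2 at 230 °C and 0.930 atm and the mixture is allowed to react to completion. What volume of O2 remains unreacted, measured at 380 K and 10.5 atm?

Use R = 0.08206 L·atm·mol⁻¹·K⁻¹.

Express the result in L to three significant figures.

24.3 L

n(C2H2) = PV/RT = (0.998 × 512) / (0.08206 × 667) = 9.336 mol
n(O2) = PV/RT = (0.930 × 1400) / (0.08206 × 503.15) = 31.53 mol
For 9.336 mol C2H2, stoichiometry requires (5/2) × 9.336 = 23.34 mol O2; 31.53 mol is available, so C2H2 is limiting.
n(O2) consumed = (5/2) × 9.336 = 23.34 mol; remaining = 31.53 − 23.34 = 8.190 mol
V(O2) = nRT/P = 8.190 × 0.08206 × 380 / 10.5 = 24.32 L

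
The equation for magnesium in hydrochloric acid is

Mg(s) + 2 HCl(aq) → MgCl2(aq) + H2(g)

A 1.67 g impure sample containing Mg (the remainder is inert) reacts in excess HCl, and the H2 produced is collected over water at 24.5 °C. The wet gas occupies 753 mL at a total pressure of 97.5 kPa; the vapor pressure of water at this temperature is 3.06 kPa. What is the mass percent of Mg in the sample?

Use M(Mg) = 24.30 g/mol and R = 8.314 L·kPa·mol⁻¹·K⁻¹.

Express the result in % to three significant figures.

41.8 %

P(H2) = 97.5 − 3.06 = 94.44 kPa
n(H2) = PV/RT = (94.44 × 0.7530) / (8.314 × 297.65) = 0.02874 mol
n(Mg) = (1/1) × 0.02874 = 0.02874 mol
m(Mg) = 0.02874 × 24.30 = 0.6984 g
%Mg = 0.6984 / 1.67 × 100 = 41.82%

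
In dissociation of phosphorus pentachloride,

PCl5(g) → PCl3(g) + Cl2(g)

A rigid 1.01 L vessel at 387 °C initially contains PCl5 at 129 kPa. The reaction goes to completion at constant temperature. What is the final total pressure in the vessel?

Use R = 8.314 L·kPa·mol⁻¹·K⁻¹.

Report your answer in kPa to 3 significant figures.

At constant T and V, P ∝ n(gas): 1 mol gas → 2 mol gas.
P_final = (2/1) × 129 = 258.0 kPa

258 kPa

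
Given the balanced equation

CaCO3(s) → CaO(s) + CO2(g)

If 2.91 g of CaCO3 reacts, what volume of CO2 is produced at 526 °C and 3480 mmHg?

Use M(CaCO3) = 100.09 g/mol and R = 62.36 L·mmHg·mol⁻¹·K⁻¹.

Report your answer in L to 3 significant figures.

n(CaCO3) = 2.910 / 100.09 = 0.02907 mol
n(CO2) = (1/1) × 0.02907 = 0.02907 mol
V = nRT/P = 0.02907 × 62.36 × 799.15 / 3480 = 0.4163 L

0.416 L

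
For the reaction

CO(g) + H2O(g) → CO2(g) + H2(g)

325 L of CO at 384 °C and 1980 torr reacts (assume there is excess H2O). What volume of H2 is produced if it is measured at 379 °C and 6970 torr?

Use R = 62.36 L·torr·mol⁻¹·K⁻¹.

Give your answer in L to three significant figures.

91.6 L

n(CO) = PV/RT = (1980 × 325) / (62.36 × 657.15) = 15.70 mol
n(H2) = (1/1) × 15.70 = 15.70 mol
V = nRT/P = 15.70 × 62.36 × 652.15 / 6970 = 91.61 L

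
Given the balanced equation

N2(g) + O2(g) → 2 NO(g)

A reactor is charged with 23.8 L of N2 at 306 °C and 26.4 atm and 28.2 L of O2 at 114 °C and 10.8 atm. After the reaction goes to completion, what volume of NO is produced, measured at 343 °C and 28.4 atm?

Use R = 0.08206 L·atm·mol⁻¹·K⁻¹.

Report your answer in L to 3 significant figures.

34.1 L

n(N2) = PV/RT = (26.4 × 23.8) / (0.08206 × 579.15) = 13.22 mol
n(O2) = PV/RT = (10.8 × 28.2) / (0.08206 × 387.15) = 9.587 mol
For 13.22 mol N2, stoichiometry requires (1/1) × 13.22 = 13.22 mol O2; 9.587 mol is available, so O2 is limiting.
n(NO) = (2/1) × 9.587 = 19.17 mol
V(NO) = nRT/P = 19.17 × 0.08206 × 616.15 / 28.4 = 34.13 L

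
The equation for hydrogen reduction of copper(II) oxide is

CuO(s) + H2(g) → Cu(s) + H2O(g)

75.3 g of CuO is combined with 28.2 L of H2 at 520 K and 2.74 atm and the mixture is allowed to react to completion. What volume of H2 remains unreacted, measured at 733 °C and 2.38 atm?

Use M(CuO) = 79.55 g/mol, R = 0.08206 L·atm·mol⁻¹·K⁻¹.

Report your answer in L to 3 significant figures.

30.0 L

n(CuO) = 75.3 / 79.55 = 0.9466 mol
n(H2) = PV/RT = (2.74 × 28.2) / (0.08206 × 520) = 1.811 mol
For 0.9466 mol CuO, stoichiometry requires (1/1) × 0.9466 = 0.9466 mol H2; 1.811 mol is available, so CuO is limiting.
n(H2) consumed = (1/1) × 0.9466 = 0.9466 mol; remaining = 1.811 − 0.9466 = 0.8644 mol
V(H2) = nRT/P = 0.8644 × 0.08206 × 1006.15 / 2.38 = 29.99 L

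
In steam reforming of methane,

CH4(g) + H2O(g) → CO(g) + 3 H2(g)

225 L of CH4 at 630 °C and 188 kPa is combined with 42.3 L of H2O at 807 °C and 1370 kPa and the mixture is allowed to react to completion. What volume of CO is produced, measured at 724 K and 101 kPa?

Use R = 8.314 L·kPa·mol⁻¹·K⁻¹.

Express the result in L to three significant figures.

336 L

n(CH4) = PV/RT = (188 × 225) / (8.314 × 903.15) = 5.633 mol
n(H2O) = PV/RT = (1370 × 42.3) / (8.314 × 1080.15) = 6.453 mol
For 5.633 mol CH4, stoichiometry requires (1/1) × 5.633 = 5.633 mol H2O; 6.453 mol is available, so CH4 is limiting.
n(CO) = (1/1) × 5.633 = 5.633 mol
V(CO) = nRT/P = 5.633 × 8.314 × 724 / 101 = 335.7 L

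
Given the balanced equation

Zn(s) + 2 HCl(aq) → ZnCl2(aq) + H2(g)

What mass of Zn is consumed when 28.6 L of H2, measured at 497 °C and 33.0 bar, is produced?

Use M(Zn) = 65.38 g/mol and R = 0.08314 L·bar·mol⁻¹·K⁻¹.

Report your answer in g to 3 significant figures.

964 g

n(H2) = PV/RT = (33.0 × 28.6) / (0.08314 × 770.15) = 14.74 mol
n(Zn) = (1/1) × 14.74 = 14.74 mol
m(Zn) = 14.74 × 65.38 = 963.7 g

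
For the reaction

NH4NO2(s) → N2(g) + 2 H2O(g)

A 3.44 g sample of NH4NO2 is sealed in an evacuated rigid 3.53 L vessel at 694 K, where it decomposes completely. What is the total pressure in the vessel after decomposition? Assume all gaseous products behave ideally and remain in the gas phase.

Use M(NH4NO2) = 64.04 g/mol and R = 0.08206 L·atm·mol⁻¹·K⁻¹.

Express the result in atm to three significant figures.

2.60 atm

n(NH4NO2) = 3.44 / 64.04 = 0.05372 mol
n(gas produced) = (3/1) × 0.05372 = 0.1612 mol
P = nRT/V = 0.1612 × 0.08206 × 694 / 3.53 = 2.601 atm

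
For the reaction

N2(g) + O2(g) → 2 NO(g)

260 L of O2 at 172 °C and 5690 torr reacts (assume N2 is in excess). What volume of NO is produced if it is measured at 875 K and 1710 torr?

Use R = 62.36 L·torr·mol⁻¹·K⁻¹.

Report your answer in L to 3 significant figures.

3400 L

n(O2) = PV/RT = (5690 × 260) / (62.36 × 445.15) = 53.29 mol
n(NO) = (2/1) × 53.29 = 106.6 mol
V = nRT/P = 106.6 × 62.36 × 875 / 1710 = 3402 L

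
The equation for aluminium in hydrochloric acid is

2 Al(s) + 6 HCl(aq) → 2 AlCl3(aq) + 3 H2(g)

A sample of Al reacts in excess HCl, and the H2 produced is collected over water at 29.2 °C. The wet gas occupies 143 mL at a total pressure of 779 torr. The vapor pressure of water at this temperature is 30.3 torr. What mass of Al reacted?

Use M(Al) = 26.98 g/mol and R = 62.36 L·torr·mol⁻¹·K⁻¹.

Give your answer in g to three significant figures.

P(H2) = 779 − 30.3 = 748.7 torr
n(H2) = PV/RT = (748.7 × 0.1430) / (62.36 × 302.35) = 0.005678 mol
n(Al) = (2/3) × 0.005678 = 0.003785 mol
m(Al) = 0.003785 × 26.98 = 0.1021 g

0.102 g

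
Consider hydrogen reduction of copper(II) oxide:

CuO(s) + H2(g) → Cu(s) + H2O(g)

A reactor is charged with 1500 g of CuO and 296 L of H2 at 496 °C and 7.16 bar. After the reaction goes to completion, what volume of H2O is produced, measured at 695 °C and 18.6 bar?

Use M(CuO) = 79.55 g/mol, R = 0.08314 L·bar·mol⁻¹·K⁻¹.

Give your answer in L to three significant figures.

n(CuO) = 1500 / 79.55 = 18.86 mol
n(H2) = PV/RT = (7.16 × 296) / (0.08314 × 769.15) = 33.14 mol
For 18.86 mol CuO, stoichiometry requires (1/1) × 18.86 = 18.86 mol H2; 33.14 mol is available, so CuO is limiting.
n(H2O) = (1/1) × 18.86 = 18.86 mol
V(H2O) = nRT/P = 18.86 × 0.08314 × 968.15 / 18.6 = 81.62 L

81.6 L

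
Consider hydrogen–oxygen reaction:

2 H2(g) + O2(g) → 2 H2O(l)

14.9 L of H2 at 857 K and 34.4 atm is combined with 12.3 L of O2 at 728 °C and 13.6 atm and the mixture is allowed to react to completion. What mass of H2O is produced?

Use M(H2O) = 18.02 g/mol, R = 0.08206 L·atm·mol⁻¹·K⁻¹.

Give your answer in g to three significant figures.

73.4 g

n(H2) = PV/RT = (34.4 × 14.9) / (0.08206 × 857) = 7.288 mol
n(O2) = PV/RT = (13.6 × 12.3) / (0.08206 × 1001.15) = 2.036 mol
For 7.288 mol H2, stoichiometry requires (1/2) × 7.288 = 3.644 mol O2; 2.036 mol is available, so O2 is limiting.
n(H2O) = (2/1) × 2.036 = 4.072 mol
m(H2O) = 4.072 × 18.02 = 73.38 g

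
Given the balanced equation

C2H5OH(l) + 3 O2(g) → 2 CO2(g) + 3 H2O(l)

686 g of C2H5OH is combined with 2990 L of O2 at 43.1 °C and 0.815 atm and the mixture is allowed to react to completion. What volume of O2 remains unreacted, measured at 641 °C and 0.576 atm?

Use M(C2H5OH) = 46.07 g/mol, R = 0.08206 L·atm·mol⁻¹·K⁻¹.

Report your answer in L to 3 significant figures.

n(C2H5OH) = 686 / 46.07 = 14.89 mol
n(O2) = PV/RT = (0.815 × 2990) / (0.08206 × 316.25) = 93.90 mol
For 14.89 mol C2H5OH, stoichiometry requires (3/1) × 14.89 = 44.67 mol O2; 93.90 mol is available, so C2H5OH is limiting.
n(O2) consumed = (3/1) × 14.89 = 44.67 mol; remaining = 93.90 − 44.67 = 49.23 mol
V(O2) = nRT/P = 49.23 × 0.08206 × 914.15 / 0.576 = 6411 L

6410 L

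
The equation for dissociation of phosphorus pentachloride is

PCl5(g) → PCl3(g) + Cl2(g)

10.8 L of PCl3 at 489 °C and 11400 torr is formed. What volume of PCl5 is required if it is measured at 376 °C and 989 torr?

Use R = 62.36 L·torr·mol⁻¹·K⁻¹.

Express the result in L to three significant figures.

n(PCl3) = PV/RT = (11400 × 10.8) / (62.36 × 762.15) = 2.590 mol
n(PCl5) = (1/1) × 2.590 = 2.590 mol
V = nRT/P = 2.590 × 62.36 × 649.15 / 989 = 106.0 L

106 L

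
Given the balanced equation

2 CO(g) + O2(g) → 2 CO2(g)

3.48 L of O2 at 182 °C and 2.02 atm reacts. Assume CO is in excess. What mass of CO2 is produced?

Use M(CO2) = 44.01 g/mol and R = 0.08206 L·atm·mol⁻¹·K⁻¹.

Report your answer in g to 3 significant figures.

16.6 g

n(O2) = PV/RT = (2.02 × 3.48) / (0.08206 × 455.15) = 0.1882 mol
n(CO2) = (2/1) × 0.1882 = 0.3764 mol
m(CO2) = 0.3764 × 44.01 = 16.57 g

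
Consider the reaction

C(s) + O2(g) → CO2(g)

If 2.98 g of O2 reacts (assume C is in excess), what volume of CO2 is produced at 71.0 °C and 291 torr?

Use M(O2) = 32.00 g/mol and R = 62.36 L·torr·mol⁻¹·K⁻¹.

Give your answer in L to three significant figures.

6.87 L

n(O2) = 2.980 / 32.00 = 0.09312 mol
n(CO2) = (1/1) × 0.09312 = 0.09312 mol
V = nRT/P = 0.09312 × 62.36 × 344.15 / 291 = 6.868 L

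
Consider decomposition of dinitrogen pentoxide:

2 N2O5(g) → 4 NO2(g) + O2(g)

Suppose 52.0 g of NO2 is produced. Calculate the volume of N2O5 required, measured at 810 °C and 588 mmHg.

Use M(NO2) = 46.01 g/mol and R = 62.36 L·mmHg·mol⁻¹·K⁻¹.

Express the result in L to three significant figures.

64.9 L

n(NO2) = 52.00 / 46.01 = 1.130 mol
n(N2O5) = (2/4) × 1.130 = 0.5650 mol
V = nRT/P = 0.5650 × 62.36 × 1083.15 / 588 = 64.90 L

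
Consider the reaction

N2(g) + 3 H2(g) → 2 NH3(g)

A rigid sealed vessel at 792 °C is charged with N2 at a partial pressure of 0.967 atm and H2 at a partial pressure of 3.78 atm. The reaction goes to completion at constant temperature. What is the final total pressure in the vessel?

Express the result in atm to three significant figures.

At constant V, partial pressures at 792 °C are proportional to moles, so apply stoichiometry directly to pressures.
P(H2) required for 0.967 atm of N2 = (3/1) × 0.967 = 2.901 atm; available 3.78 atm, so N2 is limiting.
P(H2) remaining = 3.78 − (3/1) × 0.967 = 0.8790 atm
P(gaseous products) = (2)/1 × 0.967 = 1.934 atm
P_total at 792 °C = 0.8790 + 1.934 = 2.813 atm

2.81 atm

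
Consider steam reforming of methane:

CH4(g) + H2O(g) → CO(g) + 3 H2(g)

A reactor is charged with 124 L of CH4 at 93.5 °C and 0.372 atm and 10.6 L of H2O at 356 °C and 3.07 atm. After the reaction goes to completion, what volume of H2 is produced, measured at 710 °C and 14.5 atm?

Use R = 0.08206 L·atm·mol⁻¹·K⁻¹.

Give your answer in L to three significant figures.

n(CH4) = PV/RT = (0.372 × 124) / (0.08206 × 366.65) = 1.533 mol
n(H2O) = PV/RT = (3.07 × 10.6) / (0.08206 × 629.15) = 0.6303 mol
For 1.533 mol CH4, stoichiometry requires (1/1) × 1.533 = 1.533 mol H2O; 0.6303 mol is available, so H2O is limiting.
n(H2) = (3/1) × 0.6303 = 1.891 mol
V(H2) = nRT/P = 1.891 × 0.08206 × 983.15 / 14.5 = 10.52 L

10.5 L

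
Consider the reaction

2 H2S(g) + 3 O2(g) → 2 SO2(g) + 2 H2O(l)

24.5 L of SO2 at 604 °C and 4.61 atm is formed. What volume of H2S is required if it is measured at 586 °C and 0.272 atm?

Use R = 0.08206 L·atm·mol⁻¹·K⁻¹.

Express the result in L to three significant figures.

407 L

n(SO2) = PV/RT = (4.61 × 24.5) / (0.08206 × 877.15) = 1.569 mol
n(H2S) = (2/2) × 1.569 = 1.569 mol
V = nRT/P = 1.569 × 0.08206 × 859.15 / 0.272 = 406.7 L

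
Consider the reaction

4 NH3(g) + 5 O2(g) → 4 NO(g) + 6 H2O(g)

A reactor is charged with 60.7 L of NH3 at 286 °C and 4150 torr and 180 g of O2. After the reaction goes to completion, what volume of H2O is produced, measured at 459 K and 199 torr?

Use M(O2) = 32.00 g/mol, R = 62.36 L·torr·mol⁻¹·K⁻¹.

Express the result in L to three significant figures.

n(NH3) = PV/RT = (4150 × 60.7) / (62.36 × 559.15) = 7.224 mol
n(O2) = 180 / 32.00 = 5.625 mol
For 7.224 mol NH3, stoichiometry requires (5/4) × 7.224 = 9.030 mol O2; 5.625 mol is available, so O2 is limiting.
n(H2O) = (6/5) × 5.625 = 6.750 mol
V(H2O) = nRT/P = 6.750 × 62.36 × 459 / 199 = 970.9 L

971 L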